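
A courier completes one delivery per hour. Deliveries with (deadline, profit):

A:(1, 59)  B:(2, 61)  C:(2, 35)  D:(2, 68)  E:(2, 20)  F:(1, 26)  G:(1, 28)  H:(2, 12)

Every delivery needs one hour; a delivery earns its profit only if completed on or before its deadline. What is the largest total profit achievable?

Take jobs in profit order; each goes to the latest open slot no later than its deadline.
By profit: D(d2,68), B(d2,61), A(d1,59), C(d2,35), G(d1,28), F(d1,26), E(d2,20), H(d2,12)
D→slot 2; B→slot 1; A skipped; C skipped; G skipped; F skipped; E skipped; H skipped.
Profit = 61 + 68 = 129

129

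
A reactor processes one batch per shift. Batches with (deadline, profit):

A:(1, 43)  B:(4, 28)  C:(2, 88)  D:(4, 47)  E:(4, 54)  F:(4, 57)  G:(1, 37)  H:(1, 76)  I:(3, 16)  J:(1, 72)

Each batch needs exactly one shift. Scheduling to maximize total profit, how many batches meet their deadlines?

Sort by profit descending; place each in the latest free slot ≤ its deadline.
Profit order: C=88 H=76 J=72 F=57 E=54 D=47 A=43 G=37 B=28 I=16
Assign: C→slot 2, H→slot 1, J skipped, F→slot 4, E→slot 3, D skipped, A skipped, G skipped, B skipped, I skipped.
Slots: [1:H] [2:C] [3:E] [4:F]
4 of 10 scheduled.

4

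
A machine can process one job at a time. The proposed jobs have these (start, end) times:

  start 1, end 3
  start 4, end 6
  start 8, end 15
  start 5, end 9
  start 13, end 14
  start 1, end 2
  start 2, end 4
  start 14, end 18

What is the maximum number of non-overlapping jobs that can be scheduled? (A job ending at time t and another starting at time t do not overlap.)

5

By end time: (1,2), (1,3), (2,4), (4,6), (5,9), (13,14), (8,15), (14,18).
Pick (1,2); next start ≥ 2 → (2,4); next start ≥ 4 → (4,6); next start ≥ 6 → (13,14); next start ≥ 14 → (14,18).
Selected 5 jobs.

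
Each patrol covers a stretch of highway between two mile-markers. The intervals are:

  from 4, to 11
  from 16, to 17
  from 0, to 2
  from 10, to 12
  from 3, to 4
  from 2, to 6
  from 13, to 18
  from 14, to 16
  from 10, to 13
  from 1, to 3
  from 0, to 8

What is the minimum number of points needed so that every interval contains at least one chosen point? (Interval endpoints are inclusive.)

4

Sorted: [0,2] [1,3] [3,4] [2,6] [0,8] [4,11] [10,12] [10,13] [14,16] [16,17] [13,18]
{[0,2],[1,3]} hit by 2; {[3,4],[2,6],[0,8],[4,11]} hit by 4; {[10,12],[10,13]} hit by 12; {[14,16],[16,17],[13,18]} hit by 16.
Points: 2, 4, 12, 16 (4 total).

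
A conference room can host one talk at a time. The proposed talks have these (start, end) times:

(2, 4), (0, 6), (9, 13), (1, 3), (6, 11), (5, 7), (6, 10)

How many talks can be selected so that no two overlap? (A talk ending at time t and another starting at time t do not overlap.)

3

By end time: (1,3), (2,4), (0,6), (5,7), (6,10), (6,11), (9,13).
Pick (1,3); next start ≥ 3 → (5,7); next start ≥ 7 → (9,13).
Selected 3 talks.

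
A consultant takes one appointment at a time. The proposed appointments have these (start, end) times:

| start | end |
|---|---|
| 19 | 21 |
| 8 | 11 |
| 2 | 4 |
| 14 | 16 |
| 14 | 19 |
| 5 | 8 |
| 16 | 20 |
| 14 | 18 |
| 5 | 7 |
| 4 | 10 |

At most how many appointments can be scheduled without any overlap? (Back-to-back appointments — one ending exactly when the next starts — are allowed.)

5

Greedy by earliest finish: after sorting by end time, pick each interval compatible with the last pick.
Sorted by end: (2,4)  (5,7)  (5,8)  (4,10)  (8,11)  (14,16)  (14,18)  (14,19)  (16,20)  (19,21)
take (2,4); take (5,7); take (8,11); take (14,16); take (16,20).
Selected 5 appointments.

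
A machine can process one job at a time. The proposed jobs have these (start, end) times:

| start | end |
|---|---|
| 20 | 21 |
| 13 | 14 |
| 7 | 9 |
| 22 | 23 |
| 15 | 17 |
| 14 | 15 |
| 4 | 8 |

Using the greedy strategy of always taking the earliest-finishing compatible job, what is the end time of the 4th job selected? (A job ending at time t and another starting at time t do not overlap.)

Sort by end time and greedily take each interval whose start is ≥ the last chosen end.
Sorted by end: (4,8)  (7,9)  (13,14)  (14,15)  (15,17)  (20,21)  (22,23)
take (4,8); take (13,14); take (14,15); take (15,17); take (20,21); take (22,23).
Selected: (4,8) (13,14) (14,15) (15,17) (20,21) (22,23)

17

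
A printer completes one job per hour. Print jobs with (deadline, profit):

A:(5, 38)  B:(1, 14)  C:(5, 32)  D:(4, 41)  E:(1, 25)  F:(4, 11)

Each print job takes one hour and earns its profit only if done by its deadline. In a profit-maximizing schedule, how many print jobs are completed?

5

Sort by profit descending; place each in the latest free slot ≤ its deadline.
By profit: D(d4,41), A(d5,38), C(d5,32), E(d1,25), B(d1,14), F(d4,11)
D→slot 4; A→slot 5; C→slot 3; E→slot 1; B skipped; F→slot 2.
5 of 6 scheduled.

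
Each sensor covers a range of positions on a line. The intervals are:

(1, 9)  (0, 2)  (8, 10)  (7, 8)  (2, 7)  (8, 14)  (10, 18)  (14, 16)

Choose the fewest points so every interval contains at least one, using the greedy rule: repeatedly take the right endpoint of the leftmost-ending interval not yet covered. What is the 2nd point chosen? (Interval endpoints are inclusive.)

8

Process intervals by earliest right end; each time one isn't hit yet, stab at its right endpoint.
By right end: [0,2]  [2,7]  [7,8]  [1,9]  [8,10]  [8,14]  [14,16]  [10,18]
[0,2] uncovered → point at 2; [7,8] uncovered → point at 8; [14,16] uncovered → point at 16.
Points: 2, 8, 16 (3 total).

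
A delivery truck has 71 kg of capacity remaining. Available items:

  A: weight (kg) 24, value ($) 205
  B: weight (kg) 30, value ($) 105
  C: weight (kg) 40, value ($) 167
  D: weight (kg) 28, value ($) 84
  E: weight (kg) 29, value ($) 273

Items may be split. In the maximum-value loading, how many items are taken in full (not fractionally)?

2

Sort by value per unit weight and fill in that order.
Order: E (273/29=9.41) > A (205/24=8.54) > C (167/40=4.17) > B (105/30=3.50) > D (84/28=3.00)
Fill: take E (29 @ 273) → take A (24 @ 205) → take 18/40 of C → 75.15; 71/71 used.
2 item(s) taken whole; one partial (take 18/40 of C).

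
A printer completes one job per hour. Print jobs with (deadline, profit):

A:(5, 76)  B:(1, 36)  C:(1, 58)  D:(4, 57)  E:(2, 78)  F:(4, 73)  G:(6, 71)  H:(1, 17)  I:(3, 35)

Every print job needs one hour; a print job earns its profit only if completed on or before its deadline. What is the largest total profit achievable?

By profit: E(d2,78), A(d5,76), F(d4,73), G(d6,71), C(d1,58), D(d4,57), B(d1,36), I(d3,35), H(d1,17)
E→slot 2; A→slot 5; F→slot 4; G→slot 6; C→slot 1; D→slot 3; B skipped; I skipped; H skipped.
Profit = 58 + 78 + 57 + 73 + 76 + 71 = 413

413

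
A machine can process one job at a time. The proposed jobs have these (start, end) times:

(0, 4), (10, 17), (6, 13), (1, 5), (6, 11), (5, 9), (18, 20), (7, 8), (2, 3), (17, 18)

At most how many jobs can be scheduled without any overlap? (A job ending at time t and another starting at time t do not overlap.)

Sort by end time and greedily take each interval whose start is ≥ the last chosen end.
Sorted by end: (2,3)  (0,4)  (1,5)  (7,8)  (5,9)  (6,11)  (6,13)  (10,17)  (17,18)  (18,20)
take (2,3); take (7,8); take (10,17); take (17,18); take (18,20).
Selected 5 jobs.

5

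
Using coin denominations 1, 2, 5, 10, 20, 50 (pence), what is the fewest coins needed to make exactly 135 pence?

135 = 2×50 + 1×20 + 1×10 + 1×5
Total coins = 2 + 1 + 1 + 1 = 5

5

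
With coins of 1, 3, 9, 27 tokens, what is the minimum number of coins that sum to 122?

122 = 4×27 + 1×9 + 1×3 + 2×1
Total coins = 4 + 1 + 1 + 2 = 8

8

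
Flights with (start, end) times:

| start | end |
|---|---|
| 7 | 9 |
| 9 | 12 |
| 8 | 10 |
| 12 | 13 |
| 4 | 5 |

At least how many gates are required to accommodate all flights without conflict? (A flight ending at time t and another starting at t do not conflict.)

Count concurrent intervals with a sweep; the peak is the room count.
starts: [4, 7, 8, 9, 12]
ends:   [5, 9, 10, 12, 13]
s4→1 e5→0 s7→1 s8→2  — peak 2.

2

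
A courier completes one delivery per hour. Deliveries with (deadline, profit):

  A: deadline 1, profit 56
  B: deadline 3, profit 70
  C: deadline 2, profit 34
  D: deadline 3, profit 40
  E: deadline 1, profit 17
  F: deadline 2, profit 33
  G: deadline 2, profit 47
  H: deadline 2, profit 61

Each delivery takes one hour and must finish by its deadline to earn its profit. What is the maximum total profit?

187

Sort by profit descending; place each in the latest free slot ≤ its deadline.
Profit order: B=70 H=61 A=56 G=47 D=40 C=34 F=33 E=17
Assign: B→slot 3, H→slot 2, A→slot 1, G skipped, D skipped, C skipped, F skipped, E skipped.
Slots: [1:A] [2:H] [3:B]
Profit = 56 + 61 + 70 = 187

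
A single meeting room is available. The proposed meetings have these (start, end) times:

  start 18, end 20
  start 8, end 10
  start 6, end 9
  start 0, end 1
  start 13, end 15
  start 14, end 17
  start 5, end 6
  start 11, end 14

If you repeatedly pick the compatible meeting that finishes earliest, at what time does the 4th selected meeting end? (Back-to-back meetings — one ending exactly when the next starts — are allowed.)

14

Greedy by earliest finish: after sorting by end time, pick each interval compatible with the last pick.
Sorted by end: (0,1)  (5,6)  (6,9)  (8,10)  (11,14)  (13,15)  (14,17)  (18,20)
take (0,1); take (5,6); take (6,9); take (11,14); skip (13,15); take (14,17); take (18,20).
Selected: (0,1) (5,6) (6,9) (11,14) (14,17) (18,20)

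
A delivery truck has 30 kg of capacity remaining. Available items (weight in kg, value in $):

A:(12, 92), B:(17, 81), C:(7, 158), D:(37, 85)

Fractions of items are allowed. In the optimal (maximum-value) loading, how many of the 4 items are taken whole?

2

Sort by value per unit weight and fill in that order.
Ratios (sorted): C 22.57, A 7.67, B 4.76, D 2.30
take C (7 @ 158); take A (12 @ 92); take 11/17 of B → 52.41. Capacity used 30/30.
2 item(s) taken whole; one partial (take 11/17 of B).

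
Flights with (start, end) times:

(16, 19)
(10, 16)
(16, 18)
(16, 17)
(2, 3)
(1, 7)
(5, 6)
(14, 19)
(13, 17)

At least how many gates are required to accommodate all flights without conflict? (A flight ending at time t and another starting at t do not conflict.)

5

Count concurrent intervals with a sweep; the peak is the room count.
starts: [1, 2, 5, 10, 13, 14, 16, 16, 16]
ends:   [3, 6, 7, 16, 17, 17, 18, 19, 19]
s1→1 s2→2 e3→1 s5→2 e6→1 e7→0 s10→1 s13→2 s14→3 e16→2 s16→3 s16→4 s16→5  — peak 5.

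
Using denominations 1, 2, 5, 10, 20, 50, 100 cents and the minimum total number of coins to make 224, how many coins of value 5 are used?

0

Use the largest denomination that fits, subtract, and repeat.
224 − 2×100→24 − 1×20→4 − 2×2→0
Count of 5: 0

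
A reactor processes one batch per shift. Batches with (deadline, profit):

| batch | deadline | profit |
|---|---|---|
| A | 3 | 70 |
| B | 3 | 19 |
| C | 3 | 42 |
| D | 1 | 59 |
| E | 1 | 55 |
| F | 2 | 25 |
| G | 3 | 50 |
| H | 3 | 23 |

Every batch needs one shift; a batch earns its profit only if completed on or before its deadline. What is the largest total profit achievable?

Take jobs in profit order; each goes to the latest open slot no later than its deadline.
By profit: A(d3,70), D(d1,59), E(d1,55), G(d3,50), C(d3,42), F(d2,25), H(d3,23), B(d3,19)
A→slot 3; D→slot 1; E skipped; G→slot 2; C skipped; F skipped; H skipped; B skipped.
Profit = 59 + 50 + 70 = 179

179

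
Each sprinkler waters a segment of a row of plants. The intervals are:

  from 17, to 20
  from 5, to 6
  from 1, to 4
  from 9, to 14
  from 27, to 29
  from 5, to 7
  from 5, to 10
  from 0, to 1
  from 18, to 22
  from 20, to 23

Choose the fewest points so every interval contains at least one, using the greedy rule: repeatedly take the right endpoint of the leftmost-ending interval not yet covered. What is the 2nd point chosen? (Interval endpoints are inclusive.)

6

Process intervals by earliest right end; each time one isn't hit yet, stab at its right endpoint.
Sorted: [0,1] [1,4] [5,6] [5,7] [5,10] [9,14] [17,20] [18,22] [20,23] [27,29]
{[0,1],[1,4]} hit by 1; {[5,6],[5,7],[5,10]} hit by 6; {[9,14]} hit by 14; {[17,20],[18,22],[20,23]} hit by 20; {[27,29]} hit by 29.
Points: 1, 6, 14, 20, 29 (5 total).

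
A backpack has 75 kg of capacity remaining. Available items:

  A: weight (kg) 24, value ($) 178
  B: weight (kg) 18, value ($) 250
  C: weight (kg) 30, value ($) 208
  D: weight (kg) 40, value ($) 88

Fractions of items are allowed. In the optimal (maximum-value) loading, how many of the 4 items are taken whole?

Sort by value per unit weight and fill in that order.
Order: B (250/18=13.89) > A (178/24=7.42) > C (208/30=6.93) > D (88/40=2.20)
Fill: take B (18 @ 250) → take A (24 @ 178) → take C (30 @ 208) → take 3/40 of D → 6.60; 75/75 used.
3 item(s) taken whole; one partial (take 3/40 of D).

3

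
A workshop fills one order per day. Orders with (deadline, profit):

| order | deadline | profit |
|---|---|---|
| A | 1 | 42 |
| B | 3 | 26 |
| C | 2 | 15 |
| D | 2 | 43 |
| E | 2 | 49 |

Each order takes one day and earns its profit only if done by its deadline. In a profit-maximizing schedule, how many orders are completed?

Sort by profit descending; place each in the latest free slot ≤ its deadline.
By profit: E(d2,49), D(d2,43), A(d1,42), B(d3,26), C(d2,15)
E→slot 2; D→slot 1; A skipped; B→slot 3; C skipped.
3 of 5 scheduled.

3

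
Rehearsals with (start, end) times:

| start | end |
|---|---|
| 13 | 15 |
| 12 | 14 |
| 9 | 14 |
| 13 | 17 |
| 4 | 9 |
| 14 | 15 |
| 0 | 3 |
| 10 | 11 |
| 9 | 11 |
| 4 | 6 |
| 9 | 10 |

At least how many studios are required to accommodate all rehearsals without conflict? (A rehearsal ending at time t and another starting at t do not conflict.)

4

The answer is the maximum number of intervals overlapping at any instant.
starts: [0, 4, 4, 9, 9, 9, 10, 12, 13, 13, 14]
ends:   [3, 6, 9, 10, 11, 11, 14, 14, 15, 15, 17]
s0→1 e3→0 s4→1 s4→2 e6→1 e9→0 s9→1 s9→2 s9→3 e10→2 s10→3 e11→2 e11→1 s12→2 s13→3 s13→4  — peak 4.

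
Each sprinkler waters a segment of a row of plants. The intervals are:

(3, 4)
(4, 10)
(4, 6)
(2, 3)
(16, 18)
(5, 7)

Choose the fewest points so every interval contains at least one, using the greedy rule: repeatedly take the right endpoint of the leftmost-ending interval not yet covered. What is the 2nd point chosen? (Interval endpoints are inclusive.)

6

Process intervals by earliest right end; each time one isn't hit yet, stab at its right endpoint.
By right end: [2,3]  [3,4]  [4,6]  [5,7]  [4,10]  [16,18]
[2,3] uncovered → point at 3; [4,6] uncovered → point at 6; [16,18] uncovered → point at 18.
Points: 3, 6, 18 (3 total).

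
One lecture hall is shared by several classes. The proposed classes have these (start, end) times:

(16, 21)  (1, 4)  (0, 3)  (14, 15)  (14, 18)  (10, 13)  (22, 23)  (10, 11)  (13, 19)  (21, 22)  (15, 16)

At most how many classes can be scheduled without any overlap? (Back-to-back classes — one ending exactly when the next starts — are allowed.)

Sort by end time and greedily take each interval whose start is ≥ the last chosen end.
Sorted by end: (0,3)  (1,4)  (10,11)  (10,13)  (14,15)  (15,16)  (14,18)  (13,19)  (16,21)  (21,22)  (22,23)
take (0,3); skip (1,4); take (10,11); take (14,15); take (15,16); skip (14,18); take (16,21); take (21,22); take (22,23).
Selected 7 classes.

7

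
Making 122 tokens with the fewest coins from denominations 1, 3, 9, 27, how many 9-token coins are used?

1

Greedy: take as many of the largest coin as possible, then repeat with the remainder.
122 = 4×27 + 1×9 + 1×3 + 2×1
Count of 9: 1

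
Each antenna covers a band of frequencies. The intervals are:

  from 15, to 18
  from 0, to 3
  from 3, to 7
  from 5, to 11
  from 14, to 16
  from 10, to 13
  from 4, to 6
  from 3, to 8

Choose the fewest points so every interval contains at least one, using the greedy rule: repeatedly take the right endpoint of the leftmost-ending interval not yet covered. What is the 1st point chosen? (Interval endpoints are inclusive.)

3

Sorted: [0,3] [4,6] [3,7] [3,8] [5,11] [10,13] [14,16] [15,18]
{[0,3]} hit by 3; {[4,6],[3,7],[3,8],[5,11]} hit by 6; {[10,13]} hit by 13; {[14,16],[15,18]} hit by 16.
Points: 3, 6, 13, 16 (4 total).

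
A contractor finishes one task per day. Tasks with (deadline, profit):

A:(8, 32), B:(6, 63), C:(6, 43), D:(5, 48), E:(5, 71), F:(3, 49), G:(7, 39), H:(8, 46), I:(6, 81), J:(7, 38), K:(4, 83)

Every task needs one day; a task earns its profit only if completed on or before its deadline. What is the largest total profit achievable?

480

Sort by profit descending; place each in the latest free slot ≤ its deadline.
By profit: K(d4,83), I(d6,81), E(d5,71), B(d6,63), F(d3,49), D(d5,48), H(d8,46), C(d6,43), G(d7,39), J(d7,38), A(d8,32)
K→slot 4; I→slot 6; E→slot 5; B→slot 3; F→slot 2; D→slot 1; H→slot 8; C skipped; G→slot 7; J skipped; A skipped.
Profit = 48 + 49 + 63 + 83 + 71 + 81 + 39 + 46 = 480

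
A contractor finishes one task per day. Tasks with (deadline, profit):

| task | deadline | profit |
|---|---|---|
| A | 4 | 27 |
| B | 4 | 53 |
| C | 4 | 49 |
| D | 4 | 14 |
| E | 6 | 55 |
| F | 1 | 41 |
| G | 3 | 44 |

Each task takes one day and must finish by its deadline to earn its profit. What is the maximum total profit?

242

Sort by profit descending; place each in the latest free slot ≤ its deadline.
By profit: E(d6,55), B(d4,53), C(d4,49), G(d3,44), F(d1,41), A(d4,27), D(d4,14)
E→slot 6; B→slot 4; C→slot 3; G→slot 2; F→slot 1; A skipped; D skipped.
Profit = 41 + 44 + 49 + 53 + 55 = 242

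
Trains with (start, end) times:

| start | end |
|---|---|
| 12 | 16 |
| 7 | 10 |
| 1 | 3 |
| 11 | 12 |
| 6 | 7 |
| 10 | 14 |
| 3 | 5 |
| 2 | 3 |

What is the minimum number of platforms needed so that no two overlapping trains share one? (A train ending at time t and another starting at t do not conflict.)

2

The answer is the maximum number of intervals overlapping at any instant.
starts: [1, 2, 3, 6, 7, 10, 11, 12]
ends:   [3, 3, 5, 7, 10, 12, 14, 16]
s1→1 s2→2  — peak 2.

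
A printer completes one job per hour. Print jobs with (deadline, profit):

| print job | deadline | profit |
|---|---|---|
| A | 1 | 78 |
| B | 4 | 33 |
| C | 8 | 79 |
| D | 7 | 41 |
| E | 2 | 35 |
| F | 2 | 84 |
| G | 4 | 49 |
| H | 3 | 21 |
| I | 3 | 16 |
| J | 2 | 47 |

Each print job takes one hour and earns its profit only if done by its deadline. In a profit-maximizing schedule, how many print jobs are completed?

Take jobs in profit order; each goes to the latest open slot no later than its deadline.
Profit order: F=84 C=79 A=78 G=49 J=47 D=41 E=35 B=33 H=21 I=16
Assign: F→slot 2, C→slot 8, A→slot 1, G→slot 4, J skipped, D→slot 7, E skipped, B→slot 3, H skipped, I skipped.
Slots: [1:A] [2:F] [3:B] [4:G] [7:D] [8:C]
6 of 10 scheduled.

6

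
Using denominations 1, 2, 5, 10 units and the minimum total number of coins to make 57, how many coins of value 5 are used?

1

Use the largest denomination that fits, subtract, and repeat.
57 − 5×10→7 − 1×5→2 − 1×2→0
Count of 5: 1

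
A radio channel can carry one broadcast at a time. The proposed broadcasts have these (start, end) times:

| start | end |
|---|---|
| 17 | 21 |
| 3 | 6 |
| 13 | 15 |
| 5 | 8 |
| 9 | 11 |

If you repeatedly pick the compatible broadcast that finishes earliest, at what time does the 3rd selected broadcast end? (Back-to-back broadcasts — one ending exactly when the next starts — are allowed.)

15

Greedy by earliest finish: after sorting by end time, pick each interval compatible with the last pick.
Sorted by end: (3,6)  (5,8)  (9,11)  (13,15)  (17,21)
take (3,6); take (9,11); take (13,15); take (17,21).
Selected: (3,6) (9,11) (13,15) (17,21)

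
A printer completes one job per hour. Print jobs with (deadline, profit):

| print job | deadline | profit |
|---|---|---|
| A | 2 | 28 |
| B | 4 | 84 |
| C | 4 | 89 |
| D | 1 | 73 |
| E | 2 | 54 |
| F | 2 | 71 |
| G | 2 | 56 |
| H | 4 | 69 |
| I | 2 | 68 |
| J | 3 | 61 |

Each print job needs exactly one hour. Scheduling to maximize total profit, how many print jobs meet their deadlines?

4

Sort by profit descending; place each in the latest free slot ≤ its deadline.
Profit order: C=89 B=84 D=73 F=71 H=69 I=68 J=61 G=56 E=54 A=28
Assign: C→slot 4, B→slot 3, D→slot 1, F→slot 2, H skipped, I skipped, J skipped, G skipped, E skipped, A skipped.
Slots: [1:D] [2:F] [3:B] [4:C]
4 of 10 scheduled.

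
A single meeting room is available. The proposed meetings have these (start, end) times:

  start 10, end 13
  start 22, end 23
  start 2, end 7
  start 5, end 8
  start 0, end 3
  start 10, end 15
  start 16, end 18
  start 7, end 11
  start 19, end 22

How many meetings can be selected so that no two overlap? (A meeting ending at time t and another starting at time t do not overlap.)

6

Greedy by earliest finish: after sorting by end time, pick each interval compatible with the last pick.
By end time: (0,3), (2,7), (5,8), (7,11), (10,13), (10,15), (16,18), (19,22), (22,23).
Pick (0,3); next start ≥ 3 → (5,8); next start ≥ 8 → (10,13); next start ≥ 13 → (16,18); next start ≥ 18 → (19,22); next start ≥ 22 → (22,23).
Selected 6 meetings.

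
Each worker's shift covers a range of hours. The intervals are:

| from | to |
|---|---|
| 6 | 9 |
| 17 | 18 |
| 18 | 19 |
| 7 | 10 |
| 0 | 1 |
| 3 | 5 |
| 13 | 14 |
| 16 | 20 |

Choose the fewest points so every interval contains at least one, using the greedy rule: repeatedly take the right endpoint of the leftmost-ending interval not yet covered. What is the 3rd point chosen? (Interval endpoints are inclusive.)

9

Sorted: [0,1] [3,5] [6,9] [7,10] [13,14] [17,18] [18,19] [16,20]
{[0,1]} hit by 1; {[3,5]} hit by 5; {[6,9],[7,10]} hit by 9; {[13,14]} hit by 14; {[17,18],[18,19],[16,20]} hit by 18.
Points: 1, 5, 9, 14, 18 (5 total).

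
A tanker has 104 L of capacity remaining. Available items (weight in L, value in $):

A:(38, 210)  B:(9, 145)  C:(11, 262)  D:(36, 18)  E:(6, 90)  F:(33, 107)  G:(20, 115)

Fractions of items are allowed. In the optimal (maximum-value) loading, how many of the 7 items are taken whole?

Greedy by value/weight ratio, highest first.
Order: C (262/11=23.82) > B (145/9=16.11) > E (90/6=15.00) > G (115/20=5.75) > A (210/38=5.53) > F (107/33=3.24) > D (18/36=0.50)
Fill: take C (11 @ 262) → take B (9 @ 145) → take E (6 @ 90) → take G (20 @ 115) → take A (38 @ 210) → take 20/33 of F → 64.85; 104/104 used.
5 item(s) taken whole; one partial (take 20/33 of F).

5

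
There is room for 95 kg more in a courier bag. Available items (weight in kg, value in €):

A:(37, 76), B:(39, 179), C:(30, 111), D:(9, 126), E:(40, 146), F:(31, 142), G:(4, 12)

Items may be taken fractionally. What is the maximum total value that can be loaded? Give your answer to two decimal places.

Sort by value per unit weight and fill in that order.
Ratios (sorted): D 14.00, B 4.59, F 4.58, C 3.70, E 3.65, G 3.00, A 2.05
take D (9 @ 126); take B (39 @ 179); take F (31 @ 142); take 16/30 of C → 59.20. Capacity used 95/95.
Total value = 506.20

506.20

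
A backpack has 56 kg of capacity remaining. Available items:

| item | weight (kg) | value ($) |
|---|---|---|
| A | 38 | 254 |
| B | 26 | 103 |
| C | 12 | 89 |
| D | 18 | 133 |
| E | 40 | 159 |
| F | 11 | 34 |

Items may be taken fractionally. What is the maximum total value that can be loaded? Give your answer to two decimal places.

Sort by value per unit weight and fill in that order.
Order: C (89/12=7.42) > D (133/18=7.39) > A (254/38=6.68) > E (159/40=3.98) > B (103/26=3.96) > F (34/11=3.09)
Fill: take C (12 @ 89) → take D (18 @ 133) → take 26/38 of A → 173.79; 56/56 used.
Total value = 395.79

395.79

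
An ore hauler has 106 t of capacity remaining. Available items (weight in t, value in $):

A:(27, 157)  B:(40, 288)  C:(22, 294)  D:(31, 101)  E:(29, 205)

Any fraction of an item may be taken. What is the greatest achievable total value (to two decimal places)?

874.22

Ratios (sorted): C 13.36, B 7.20, E 7.07, A 5.81, D 3.26
take C (22 @ 294); take B (40 @ 288); take E (29 @ 205); take 15/27 of A → 87.22. Capacity used 106/106.
Total value = 874.22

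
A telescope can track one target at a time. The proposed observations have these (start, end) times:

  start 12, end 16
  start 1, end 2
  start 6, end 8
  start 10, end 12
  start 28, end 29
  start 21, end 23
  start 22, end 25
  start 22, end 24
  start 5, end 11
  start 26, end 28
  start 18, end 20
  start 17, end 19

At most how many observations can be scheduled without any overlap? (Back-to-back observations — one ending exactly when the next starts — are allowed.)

Sort by end time and greedily take each interval whose start is ≥ the last chosen end.
By end time: (1,2), (6,8), (5,11), (10,12), (12,16), (17,19), (18,20), (21,23), (22,24), (22,25), (26,28), (28,29).
Pick (1,2); next start ≥ 2 → (6,8); next start ≥ 8 → (10,12); next start ≥ 12 → (12,16); next start ≥ 16 → (17,19); next start ≥ 19 → (21,23); next start ≥ 23 → (26,28); next start ≥ 28 → (28,29).
Selected 8 observations.

8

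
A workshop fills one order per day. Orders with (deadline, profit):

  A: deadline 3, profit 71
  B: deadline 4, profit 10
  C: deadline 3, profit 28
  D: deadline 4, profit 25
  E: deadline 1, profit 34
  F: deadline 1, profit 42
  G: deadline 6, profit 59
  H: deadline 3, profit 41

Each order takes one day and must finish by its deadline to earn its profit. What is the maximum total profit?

238

Profit order: A=71 G=59 F=42 H=41 E=34 C=28 D=25 B=10
Assign: A→slot 3, G→slot 6, F→slot 1, H→slot 2, E skipped, C skipped, D→slot 4, B skipped.
Slots: [1:F] [2:H] [3:A] [4:D] [6:G]
Profit = 42 + 41 + 71 + 25 + 59 = 238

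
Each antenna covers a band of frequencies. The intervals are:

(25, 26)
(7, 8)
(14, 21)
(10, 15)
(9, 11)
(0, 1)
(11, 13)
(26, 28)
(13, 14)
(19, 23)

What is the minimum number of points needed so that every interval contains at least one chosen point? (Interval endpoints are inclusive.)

By right end: [0,1]  [7,8]  [9,11]  [11,13]  [13,14]  [10,15]  [14,21]  [19,23]  [25,26]  [26,28]
[0,1] uncovered → point at 1; [7,8] uncovered → point at 8; [9,11] uncovered → point at 11; [13,14] uncovered → point at 14; [19,23] uncovered → point at 23; [25,26] uncovered → point at 26.
Points: 1, 8, 11, 14, 23, 26 (6 total).

6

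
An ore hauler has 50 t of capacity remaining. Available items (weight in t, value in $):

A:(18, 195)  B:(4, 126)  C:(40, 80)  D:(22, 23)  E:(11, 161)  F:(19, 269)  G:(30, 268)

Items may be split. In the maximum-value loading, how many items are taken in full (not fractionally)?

Sort by value per unit weight and fill in that order.
Order: B (126/4=31.50) > E (161/11=14.64) > F (269/19=14.16) > A (195/18=10.83) > G (268/30=8.93) > C (80/40=2.00) > D (23/22=1.05)
Fill: take B (4 @ 126) → take E (11 @ 161) → take F (19 @ 269) → take 16/18 of A → 173.33; 50/50 used.
3 item(s) taken whole; one partial (take 16/18 of A).

3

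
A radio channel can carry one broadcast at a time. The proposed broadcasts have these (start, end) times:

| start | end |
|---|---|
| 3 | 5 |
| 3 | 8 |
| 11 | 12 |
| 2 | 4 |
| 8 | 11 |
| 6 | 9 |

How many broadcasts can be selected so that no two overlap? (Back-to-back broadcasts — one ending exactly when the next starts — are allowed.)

3

Sorted by end: (2,4)  (3,5)  (3,8)  (6,9)  (8,11)  (11,12)
take (2,4); take (6,9); skip (8,11); take (11,12).
Selected 3 broadcasts.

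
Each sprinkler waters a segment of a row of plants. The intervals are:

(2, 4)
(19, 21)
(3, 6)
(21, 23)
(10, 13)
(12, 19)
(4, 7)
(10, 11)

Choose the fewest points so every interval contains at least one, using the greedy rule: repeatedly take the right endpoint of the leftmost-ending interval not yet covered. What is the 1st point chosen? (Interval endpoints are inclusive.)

Sorted: [2,4] [3,6] [4,7] [10,11] [10,13] [12,19] [19,21] [21,23]
{[2,4],[3,6],[4,7]} hit by 4; {[10,11],[10,13]} hit by 11; {[12,19],[19,21]} hit by 19; {[21,23]} hit by 23.
Points: 4, 11, 19, 23 (4 total).

4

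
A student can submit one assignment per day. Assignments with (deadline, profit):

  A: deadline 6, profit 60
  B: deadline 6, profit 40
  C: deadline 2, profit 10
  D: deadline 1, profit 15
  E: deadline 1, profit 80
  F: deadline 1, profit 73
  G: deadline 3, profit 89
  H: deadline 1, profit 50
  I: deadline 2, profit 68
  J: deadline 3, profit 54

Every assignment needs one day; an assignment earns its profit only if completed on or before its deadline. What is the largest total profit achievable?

337

Take jobs in profit order; each goes to the latest open slot no later than its deadline.
Profit order: G=89 E=80 F=73 I=68 A=60 J=54 H=50 B=40 D=15 C=10
Assign: G→slot 3, E→slot 1, F skipped, I→slot 2, A→slot 6, J skipped, H skipped, B→slot 5, D skipped, C skipped.
Slots: [1:E] [2:I] [3:G] [5:B] [6:A]
Profit = 80 + 68 + 89 + 40 + 60 = 337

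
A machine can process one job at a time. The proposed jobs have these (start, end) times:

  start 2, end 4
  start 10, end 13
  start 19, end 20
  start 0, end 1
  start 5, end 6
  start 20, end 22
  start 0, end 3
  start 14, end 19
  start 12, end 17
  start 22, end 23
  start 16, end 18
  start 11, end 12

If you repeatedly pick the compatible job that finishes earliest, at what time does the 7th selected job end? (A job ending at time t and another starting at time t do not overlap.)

By end time: (0,1), (0,3), (2,4), (5,6), (11,12), (10,13), (12,17), (16,18), (14,19), (19,20), (20,22), (22,23).
Pick (0,1); next start ≥ 1 → (2,4); next start ≥ 4 → (5,6); next start ≥ 6 → (11,12); next start ≥ 12 → (12,17); next start ≥ 17 → (19,20); next start ≥ 20 → (20,22); next start ≥ 22 → (22,23).
Selected: (0,1) (2,4) (5,6) (11,12) (12,17) (19,20) (20,22) (22,23)

22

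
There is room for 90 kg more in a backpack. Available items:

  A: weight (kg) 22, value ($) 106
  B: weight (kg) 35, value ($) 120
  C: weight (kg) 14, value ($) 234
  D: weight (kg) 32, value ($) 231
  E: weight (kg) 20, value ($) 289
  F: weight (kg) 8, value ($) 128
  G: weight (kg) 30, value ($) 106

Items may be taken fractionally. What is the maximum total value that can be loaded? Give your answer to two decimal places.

Greedy by value/weight ratio, highest first.
Order: C (234/14=16.71) > F (128/8=16.00) > E (289/20=14.45) > D (231/32=7.22) > A (106/22=4.82) > G (106/30=3.53) > B (120/35=3.43)
Fill: take C (14 @ 234) → take F (8 @ 128) → take E (20 @ 289) → take D (32 @ 231) → take 16/22 of A → 77.09; 90/90 used.
Total value = 959.09

959.09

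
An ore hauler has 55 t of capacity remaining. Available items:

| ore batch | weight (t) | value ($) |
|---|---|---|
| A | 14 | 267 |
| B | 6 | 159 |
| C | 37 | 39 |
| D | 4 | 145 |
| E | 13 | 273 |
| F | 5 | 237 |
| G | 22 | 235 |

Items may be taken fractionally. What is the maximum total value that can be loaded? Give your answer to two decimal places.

1219.86

Order: F (237/5=47.40) > D (145/4=36.25) > B (159/6=26.50) > E (273/13=21.00) > A (267/14=19.07) > G (235/22=10.68) > C (39/37=1.05)
Fill: take F (5 @ 237) → take D (4 @ 145) → take B (6 @ 159) → take E (13 @ 273) → take A (14 @ 267) → take 13/22 of G → 138.86; 55/55 used.
Total value = 1219.86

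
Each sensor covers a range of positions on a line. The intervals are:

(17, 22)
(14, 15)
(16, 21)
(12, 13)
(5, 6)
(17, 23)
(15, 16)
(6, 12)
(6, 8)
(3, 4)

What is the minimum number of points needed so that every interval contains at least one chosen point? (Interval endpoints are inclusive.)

Sort by right endpoint; whenever an interval is uncovered, place a point at its right end.
By right end: [3,4]  [5,6]  [6,8]  [6,12]  [12,13]  [14,15]  [15,16]  [16,21]  [17,22]  [17,23]
[3,4] uncovered → point at 4; [5,6] uncovered → point at 6; [12,13] uncovered → point at 13; [14,15] uncovered → point at 15; [16,21] uncovered → point at 21.
Points: 4, 6, 13, 15, 21 (5 total).

5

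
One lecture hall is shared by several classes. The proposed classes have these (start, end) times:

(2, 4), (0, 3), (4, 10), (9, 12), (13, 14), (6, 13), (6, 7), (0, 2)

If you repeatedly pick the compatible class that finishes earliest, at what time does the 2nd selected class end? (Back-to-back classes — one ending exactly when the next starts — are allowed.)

4

Sort by end time and greedily take each interval whose start is ≥ the last chosen end.
Sorted by end: (0,2)  (0,3)  (2,4)  (6,7)  (4,10)  (9,12)  (6,13)  (13,14)
take (0,2); skip (0,3); take (2,4); take (6,7); take (9,12); take (13,14).
Selected: (0,2) (2,4) (6,7) (9,12) (13,14)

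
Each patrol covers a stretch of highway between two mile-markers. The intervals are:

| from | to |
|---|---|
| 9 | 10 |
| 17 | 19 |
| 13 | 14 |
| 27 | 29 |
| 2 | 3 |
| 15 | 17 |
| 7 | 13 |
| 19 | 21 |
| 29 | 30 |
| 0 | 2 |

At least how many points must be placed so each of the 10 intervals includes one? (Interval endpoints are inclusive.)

Process intervals by earliest right end; each time one isn't hit yet, stab at its right endpoint.
By right end: [0,2]  [2,3]  [9,10]  [7,13]  [13,14]  [15,17]  [17,19]  [19,21]  [27,29]  [29,30]
[0,2] uncovered → point at 2; [9,10] uncovered → point at 10; [13,14] uncovered → point at 14; [15,17] uncovered → point at 17; [19,21] uncovered → point at 21; [27,29] uncovered → point at 29.
Points: 2, 10, 14, 17, 21, 29 (6 total).

6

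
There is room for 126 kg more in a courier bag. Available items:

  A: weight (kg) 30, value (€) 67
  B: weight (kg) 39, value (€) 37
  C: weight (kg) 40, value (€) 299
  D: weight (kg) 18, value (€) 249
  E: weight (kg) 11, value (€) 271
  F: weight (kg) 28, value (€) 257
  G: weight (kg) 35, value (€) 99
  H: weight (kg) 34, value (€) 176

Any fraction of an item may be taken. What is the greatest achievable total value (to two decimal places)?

Order: E (271/11=24.64) > D (249/18=13.83) > F (257/28=9.18) > C (299/40=7.47) > H (176/34=5.18) > G (99/35=2.83) > A (67/30=2.23) > B (37/39=0.95)
Fill: take E (11 @ 271) → take D (18 @ 249) → take F (28 @ 257) → take C (40 @ 299) → take 29/34 of H → 150.12; 126/126 used.
Total value = 1226.12

1226.12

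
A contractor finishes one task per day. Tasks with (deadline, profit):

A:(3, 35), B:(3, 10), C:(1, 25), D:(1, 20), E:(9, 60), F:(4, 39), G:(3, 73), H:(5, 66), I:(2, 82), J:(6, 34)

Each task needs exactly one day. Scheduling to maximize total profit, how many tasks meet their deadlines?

7

Take jobs in profit order; each goes to the latest open slot no later than its deadline.
Profit order: I=82 G=73 H=66 E=60 F=39 A=35 J=34 C=25 D=20 B=10
Assign: I→slot 2, G→slot 3, H→slot 5, E→slot 9, F→slot 4, A→slot 1, J→slot 6, C skipped, D skipped, B skipped.
Slots: [1:A] [2:I] [3:G] [4:F] [5:H] [6:J] [9:E]
7 of 10 scheduled.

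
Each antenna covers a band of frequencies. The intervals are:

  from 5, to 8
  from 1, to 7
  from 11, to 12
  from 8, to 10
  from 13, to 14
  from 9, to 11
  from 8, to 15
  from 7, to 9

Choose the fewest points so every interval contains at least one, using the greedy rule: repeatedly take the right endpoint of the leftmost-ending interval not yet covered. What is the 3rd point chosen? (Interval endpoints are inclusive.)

Process intervals by earliest right end; each time one isn't hit yet, stab at its right endpoint.
By right end: [1,7]  [5,8]  [7,9]  [8,10]  [9,11]  [11,12]  [13,14]  [8,15]
[1,7] uncovered → point at 7; [8,10] uncovered → point at 10; [11,12] uncovered → point at 12; [13,14] uncovered → point at 14.
Points: 7, 10, 12, 14 (4 total).

12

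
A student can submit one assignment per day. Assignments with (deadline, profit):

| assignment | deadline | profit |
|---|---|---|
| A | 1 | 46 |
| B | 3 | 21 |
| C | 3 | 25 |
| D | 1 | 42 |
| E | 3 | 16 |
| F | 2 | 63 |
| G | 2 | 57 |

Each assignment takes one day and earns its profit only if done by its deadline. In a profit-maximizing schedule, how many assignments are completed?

Take jobs in profit order; each goes to the latest open slot no later than its deadline.
By profit: F(d2,63), G(d2,57), A(d1,46), D(d1,42), C(d3,25), B(d3,21), E(d3,16)
F→slot 2; G→slot 1; A skipped; D skipped; C→slot 3; B skipped; E skipped.
3 of 7 scheduled.

3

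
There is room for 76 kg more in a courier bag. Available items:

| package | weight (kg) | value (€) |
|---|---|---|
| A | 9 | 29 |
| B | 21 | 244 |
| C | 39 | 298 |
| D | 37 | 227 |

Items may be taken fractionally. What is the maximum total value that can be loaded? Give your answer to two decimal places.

640.16

Greedy by value/weight ratio, highest first.
Ratios (sorted): B 11.62, C 7.64, D 6.14, A 3.22
take B (21 @ 244); take C (39 @ 298); take 16/37 of D → 98.16. Capacity used 76/76.
Total value = 640.16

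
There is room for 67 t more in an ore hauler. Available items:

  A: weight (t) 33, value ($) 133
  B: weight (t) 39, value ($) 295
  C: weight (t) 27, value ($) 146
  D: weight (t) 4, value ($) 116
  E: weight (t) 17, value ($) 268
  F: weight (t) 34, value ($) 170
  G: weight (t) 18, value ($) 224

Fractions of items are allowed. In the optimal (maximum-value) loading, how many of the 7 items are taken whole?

3

Order: D (116/4=29.00) > E (268/17=15.76) > G (224/18=12.44) > B (295/39=7.56) > C (146/27=5.41) > F (170/34=5.00) > A (133/33=4.03)
Fill: take D (4 @ 116) → take E (17 @ 268) → take G (18 @ 224) → take 28/39 of B → 211.79; 67/67 used.
3 item(s) taken whole; one partial (take 28/39 of B).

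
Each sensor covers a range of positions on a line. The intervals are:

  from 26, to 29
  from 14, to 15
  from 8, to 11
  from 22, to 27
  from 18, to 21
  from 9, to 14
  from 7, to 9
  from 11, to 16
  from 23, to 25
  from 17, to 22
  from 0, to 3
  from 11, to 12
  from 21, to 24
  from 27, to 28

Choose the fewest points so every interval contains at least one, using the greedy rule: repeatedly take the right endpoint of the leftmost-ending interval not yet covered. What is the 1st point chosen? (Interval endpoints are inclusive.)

Sort by right endpoint; whenever an interval is uncovered, place a point at its right end.
By right end: [0,3]  [7,9]  [8,11]  [11,12]  [9,14]  [14,15]  [11,16]  [18,21]  [17,22]  [21,24]  [23,25]  [22,27]  [27,28]  [26,29]
[0,3] uncovered → point at 3; [7,9] uncovered → point at 9; [11,12] uncovered → point at 12; [14,15] uncovered → point at 15; [18,21] uncovered → point at 21; [23,25] uncovered → point at 25; [27,28] uncovered → point at 28.
Points: 3, 9, 12, 15, 21, 25, 28 (7 total).

3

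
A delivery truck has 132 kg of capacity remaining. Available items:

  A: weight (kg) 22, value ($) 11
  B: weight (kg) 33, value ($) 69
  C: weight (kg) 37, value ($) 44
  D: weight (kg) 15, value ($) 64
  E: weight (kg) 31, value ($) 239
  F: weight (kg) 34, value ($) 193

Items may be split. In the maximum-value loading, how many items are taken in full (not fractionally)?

4

Order: E (239/31=7.71) > F (193/34=5.68) > D (64/15=4.27) > B (69/33=2.09) > C (44/37=1.19) > A (11/22=0.50)
Fill: take E (31 @ 239) → take F (34 @ 193) → take D (15 @ 64) → take B (33 @ 69) → take 19/37 of C → 22.59; 132/132 used.
4 item(s) taken whole; one partial (take 19/37 of C).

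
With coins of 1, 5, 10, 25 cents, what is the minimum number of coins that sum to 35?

2

35 = 1×25 + 1×10
Total coins = 1 + 1 = 2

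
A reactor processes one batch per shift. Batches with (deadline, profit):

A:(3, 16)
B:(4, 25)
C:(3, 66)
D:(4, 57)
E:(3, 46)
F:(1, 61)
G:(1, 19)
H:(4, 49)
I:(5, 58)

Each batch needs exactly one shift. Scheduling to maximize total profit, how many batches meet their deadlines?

5

By profit: C(d3,66), F(d1,61), I(d5,58), D(d4,57), H(d4,49), E(d3,46), B(d4,25), G(d1,19), A(d3,16)
C→slot 3; F→slot 1; I→slot 5; D→slot 4; H→slot 2; E skipped; B skipped; G skipped; A skipped.
5 of 9 scheduled.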